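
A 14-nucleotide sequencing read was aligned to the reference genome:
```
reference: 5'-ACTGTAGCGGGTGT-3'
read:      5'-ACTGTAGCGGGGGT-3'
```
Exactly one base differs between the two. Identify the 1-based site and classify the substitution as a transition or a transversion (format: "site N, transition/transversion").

The sequences differ only at site 12: T→G (pyrimidine→purine), a transversion.

site 12, transversion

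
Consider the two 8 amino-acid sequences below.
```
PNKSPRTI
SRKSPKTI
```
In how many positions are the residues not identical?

3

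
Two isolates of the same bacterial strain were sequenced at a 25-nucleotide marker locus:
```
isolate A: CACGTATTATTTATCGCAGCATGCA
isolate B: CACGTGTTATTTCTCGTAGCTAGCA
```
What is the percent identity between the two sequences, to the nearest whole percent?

5 positions differ (6, 13, 17, 21, 22), so 20 of 25 match: 20/25 = 80%.

80%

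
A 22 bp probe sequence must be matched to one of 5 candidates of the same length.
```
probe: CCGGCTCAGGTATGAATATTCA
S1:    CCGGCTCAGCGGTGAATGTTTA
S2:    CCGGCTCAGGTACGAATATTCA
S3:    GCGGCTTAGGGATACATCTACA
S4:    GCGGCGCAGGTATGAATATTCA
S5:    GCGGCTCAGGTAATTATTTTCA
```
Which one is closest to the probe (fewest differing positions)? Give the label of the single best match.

S1 differs at 5 positions; S2 differs at 1 position; S3 differs at 7 positions; S4 differs at 2 positions; S5 differs at 5 positions. The closest is S2.

S2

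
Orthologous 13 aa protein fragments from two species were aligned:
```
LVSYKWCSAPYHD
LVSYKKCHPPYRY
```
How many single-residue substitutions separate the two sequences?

Comparing position by position, 5 positions differ: 6 (W/K), 8 (S/H), 9 (A/P), 12 (H/R), 13 (D/Y).

5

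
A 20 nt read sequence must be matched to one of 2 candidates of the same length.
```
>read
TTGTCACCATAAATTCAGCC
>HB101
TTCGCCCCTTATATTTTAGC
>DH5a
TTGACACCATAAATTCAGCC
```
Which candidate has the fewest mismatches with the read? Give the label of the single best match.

Hamming distances to read — HB101: 9; DH5a: 1.
Smallest is DH5a with 1 mismatch.

DH5a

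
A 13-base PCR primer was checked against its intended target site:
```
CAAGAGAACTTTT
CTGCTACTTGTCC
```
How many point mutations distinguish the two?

11

Comparing position by position, 11 bases differ: 2 (A/T), 3 (A/G), 4 (G/C), 5 (A/T), 6 (G/A), 7 (A/C), 8 (A/T), 9 (C/T), 10 (T/G), 12 (T/C), 13 (T/C).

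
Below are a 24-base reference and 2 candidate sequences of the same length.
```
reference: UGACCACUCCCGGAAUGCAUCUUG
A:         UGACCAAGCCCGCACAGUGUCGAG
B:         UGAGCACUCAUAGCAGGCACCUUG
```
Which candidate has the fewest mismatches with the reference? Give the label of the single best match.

A differs at 9 positions; B differs at 7 positions. The closest is B.

B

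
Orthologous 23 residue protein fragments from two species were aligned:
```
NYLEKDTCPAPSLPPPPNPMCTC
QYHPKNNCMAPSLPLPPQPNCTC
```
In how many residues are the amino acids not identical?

9

The sequences differ at residues 1, 3, 4, 6, 7, 9, 15, 18, 20 (1-based) — 9 in total.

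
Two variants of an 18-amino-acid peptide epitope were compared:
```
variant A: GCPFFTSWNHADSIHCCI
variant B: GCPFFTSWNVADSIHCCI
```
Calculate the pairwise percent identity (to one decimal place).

94.4%

1 position differs (10), so 17 of 18 match: 17/18 = 94.44%.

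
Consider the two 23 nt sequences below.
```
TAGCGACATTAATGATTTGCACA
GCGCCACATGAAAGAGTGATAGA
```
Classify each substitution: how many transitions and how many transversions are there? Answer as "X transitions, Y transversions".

Mismatches (1-based):
position 1: T→G (pyrimidine→purine, transversion)
position 2: A→C (purine→pyrimidine, transversion)
position 5: G→C (purine→pyrimidine, transversion)
position 10: T→G (pyrimidine→purine, transversion)
position 13: T→A (pyrimidine→purine, transversion)
position 16: T→G (pyrimidine→purine, transversion)
position 18: T→G (pyrimidine→purine, transversion)
position 19: G→A (purine→purine, transition)
position 20: C→T (pyrimidine→pyrimidine, transition)
position 22: C→G (pyrimidine→purine, transversion)

2 transitions, 8 transversions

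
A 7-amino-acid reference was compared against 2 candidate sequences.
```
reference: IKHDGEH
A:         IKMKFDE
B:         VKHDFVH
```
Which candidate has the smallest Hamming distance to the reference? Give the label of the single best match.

A differs at 5 positions; B differs at 3 positions. The closest is B.

B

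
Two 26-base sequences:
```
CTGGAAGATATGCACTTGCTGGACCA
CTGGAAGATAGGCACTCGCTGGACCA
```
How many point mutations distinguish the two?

2

Mismatches (1-based): site 11: T→G; site 17: T→C.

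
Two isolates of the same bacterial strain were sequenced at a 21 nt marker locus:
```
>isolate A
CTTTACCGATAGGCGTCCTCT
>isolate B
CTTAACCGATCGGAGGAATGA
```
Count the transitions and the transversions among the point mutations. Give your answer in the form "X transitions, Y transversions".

0 transitions, 8 transversions

Mismatches (1-based):
position 4: T→A (pyrimidine→purine, transversion)
position 11: A→C (purine→pyrimidine, transversion)
position 14: C→A (pyrimidine→purine, transversion)
position 16: T→G (pyrimidine→purine, transversion)
position 17: C→A (pyrimidine→purine, transversion)
position 18: C→A (pyrimidine→purine, transversion)
position 20: C→G (pyrimidine→purine, transversion)
position 21: T→A (pyrimidine→purine, transversion)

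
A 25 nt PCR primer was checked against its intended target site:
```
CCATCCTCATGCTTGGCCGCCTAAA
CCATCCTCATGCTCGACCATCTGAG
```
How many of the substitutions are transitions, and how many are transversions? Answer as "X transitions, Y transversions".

Transitions (purine↔purine or pyrimidine↔pyrimidine): 14 T→C, 16 G→A, 19 G→A, 20 C→T, 23 A→G, 25 A→G.
Transversions (purine↔pyrimidine): none.

6 transitions, 0 transversions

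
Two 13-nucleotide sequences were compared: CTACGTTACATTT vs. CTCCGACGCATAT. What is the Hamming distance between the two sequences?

The sequences differ at bases 3, 6, 7, 8, 12 (1-based) — 5 in total.

5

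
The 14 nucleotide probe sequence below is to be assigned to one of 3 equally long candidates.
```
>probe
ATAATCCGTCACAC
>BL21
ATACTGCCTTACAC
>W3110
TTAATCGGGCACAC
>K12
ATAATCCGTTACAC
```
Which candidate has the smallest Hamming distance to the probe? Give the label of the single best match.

K12

BL21 differs at 4 bases; W3110 differs at 3 bases; K12 differs at 1 base. The closest is K12.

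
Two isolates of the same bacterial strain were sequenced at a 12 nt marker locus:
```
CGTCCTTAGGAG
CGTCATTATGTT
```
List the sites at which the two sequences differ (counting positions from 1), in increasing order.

Differences at site 5 (C→A), site 9 (G→T), site 11 (A→T), site 12 (G→T).

5, 9, 11, 12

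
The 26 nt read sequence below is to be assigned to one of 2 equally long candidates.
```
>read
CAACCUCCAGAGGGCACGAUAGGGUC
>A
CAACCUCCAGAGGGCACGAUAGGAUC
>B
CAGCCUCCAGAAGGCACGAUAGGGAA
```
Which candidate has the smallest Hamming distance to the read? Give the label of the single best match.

A differs at 1 base; B differs at 4 bases. The closest is A.

A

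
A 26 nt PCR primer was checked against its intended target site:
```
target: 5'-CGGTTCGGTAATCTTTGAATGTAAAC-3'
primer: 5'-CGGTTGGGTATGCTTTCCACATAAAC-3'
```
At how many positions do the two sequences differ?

7

The sequences differ at positions 6, 11, 12, 17, 18, 20, 21 (1-based) — 7 in total.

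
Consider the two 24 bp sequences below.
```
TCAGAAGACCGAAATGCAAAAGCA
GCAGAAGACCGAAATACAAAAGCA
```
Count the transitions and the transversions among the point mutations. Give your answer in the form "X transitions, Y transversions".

Mismatches (1-based):
position 1: T→G (pyrimidine→purine, transversion)
position 16: G→A (purine→purine, transition)

1 transition, 1 transversion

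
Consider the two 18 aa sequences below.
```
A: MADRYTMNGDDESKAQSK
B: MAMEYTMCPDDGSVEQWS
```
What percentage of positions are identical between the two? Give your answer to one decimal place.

50.0%

9 positions differ (3, 4, 8, 9, 12, 14, 15, 17, 18), so 9 of 18 match: 9/18 = 50%.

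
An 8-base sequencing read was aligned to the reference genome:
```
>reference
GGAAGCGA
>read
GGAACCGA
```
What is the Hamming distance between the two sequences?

The sequences differ at bases 5 (1-based) — 1 in total.

1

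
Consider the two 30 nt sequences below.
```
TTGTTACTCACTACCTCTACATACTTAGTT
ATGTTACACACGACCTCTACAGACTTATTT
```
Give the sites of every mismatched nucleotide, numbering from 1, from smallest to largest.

Scanning 1-based: 1: T/A; 8: T/A; 12: T/G; 22: T/G; 28: G/T.

1, 8, 12, 22, 28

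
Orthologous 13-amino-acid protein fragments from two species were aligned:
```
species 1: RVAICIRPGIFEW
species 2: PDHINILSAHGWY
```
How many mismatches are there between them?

Comparing position by position, 11 residues differ: 1 (R/P), 2 (V/D), 3 (A/H), 5 (C/N), 7 (R/L), 8 (P/S), 9 (G/A), 10 (I/H), 11 (F/G), 12 (E/W), 13 (W/Y).

11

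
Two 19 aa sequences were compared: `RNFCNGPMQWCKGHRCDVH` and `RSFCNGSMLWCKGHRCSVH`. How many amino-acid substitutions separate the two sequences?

Comparing position by position, 4 residues differ: 2 (N/S), 7 (P/S), 9 (Q/L), 17 (D/S).

4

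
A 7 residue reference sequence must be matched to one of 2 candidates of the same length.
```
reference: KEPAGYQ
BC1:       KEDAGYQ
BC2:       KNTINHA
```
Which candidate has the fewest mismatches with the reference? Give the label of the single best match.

BC1 differs at 1 position; BC2 differs at 6 positions. The closest is BC1.

BC1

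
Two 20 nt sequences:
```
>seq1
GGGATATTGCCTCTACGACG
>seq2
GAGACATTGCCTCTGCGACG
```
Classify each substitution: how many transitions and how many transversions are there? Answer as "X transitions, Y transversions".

3 transitions, 0 transversions

Transitions (purine↔purine or pyrimidine↔pyrimidine): 2 G→A, 5 T→C, 15 A→G.
Transversions (purine↔pyrimidine): none.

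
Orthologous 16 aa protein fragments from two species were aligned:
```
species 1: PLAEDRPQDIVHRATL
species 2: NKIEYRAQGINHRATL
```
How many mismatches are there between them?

The sequences differ at residues 1, 2, 3, 5, 7, 9, 11 (1-based) — 7 in total.

7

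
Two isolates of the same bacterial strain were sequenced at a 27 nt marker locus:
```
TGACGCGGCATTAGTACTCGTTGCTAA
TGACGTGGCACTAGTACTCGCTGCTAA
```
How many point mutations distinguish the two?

Mismatches (1-based): site 6: C→T; site 11: T→C; site 21: T→C.

3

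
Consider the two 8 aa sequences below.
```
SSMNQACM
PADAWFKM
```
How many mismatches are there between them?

7

The sequences differ at residues 1, 2, 3, 4, 5, 6, 7 (1-based) — 7 in total.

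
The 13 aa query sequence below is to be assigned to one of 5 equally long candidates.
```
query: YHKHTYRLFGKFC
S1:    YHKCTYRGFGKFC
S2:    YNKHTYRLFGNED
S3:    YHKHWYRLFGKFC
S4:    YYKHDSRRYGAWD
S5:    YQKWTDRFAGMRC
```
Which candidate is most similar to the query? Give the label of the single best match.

S1 differs at 2 positions; S2 differs at 4 positions; S3 differs at 1 position; S4 differs at 8 positions; S5 differs at 7 positions. The closest is S3.

S3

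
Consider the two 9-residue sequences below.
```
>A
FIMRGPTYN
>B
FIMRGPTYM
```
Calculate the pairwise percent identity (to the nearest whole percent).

1 position differs (9), so 8 of 9 match: 8/9 = 88.89%.

89%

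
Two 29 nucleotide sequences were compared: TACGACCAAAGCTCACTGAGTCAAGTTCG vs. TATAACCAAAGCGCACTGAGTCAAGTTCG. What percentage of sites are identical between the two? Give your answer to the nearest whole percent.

Mismatches at positions 3, 4, 13 (1-based): 3 of 29.
Identical positions: 26/29 = 89.66% → 90%.

90%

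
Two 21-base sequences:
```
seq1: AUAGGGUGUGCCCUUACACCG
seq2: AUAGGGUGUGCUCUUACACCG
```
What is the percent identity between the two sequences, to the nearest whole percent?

1 position differs (12), so 20 of 21 match: 20/21 = 95.24%.

95%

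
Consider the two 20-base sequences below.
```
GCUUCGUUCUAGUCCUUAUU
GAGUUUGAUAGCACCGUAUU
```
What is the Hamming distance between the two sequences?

12

Comparing position by position, 12 bases differ: 2 (C/A), 3 (U/G), 5 (C/U), 6 (G/U), 7 (U/G), 8 (U/A), 9 (C/U), 10 (U/A), 11 (A/G), 12 (G/C), 13 (U/A), 16 (U/G).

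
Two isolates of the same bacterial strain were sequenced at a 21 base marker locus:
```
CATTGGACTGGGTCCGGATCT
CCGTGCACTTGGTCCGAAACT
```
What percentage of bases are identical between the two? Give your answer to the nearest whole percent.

Mismatches at positions 2, 3, 6, 10, 17, 19 (1-based): 6 of 21.
Identical positions: 15/21 = 71.43% → 71%.

71%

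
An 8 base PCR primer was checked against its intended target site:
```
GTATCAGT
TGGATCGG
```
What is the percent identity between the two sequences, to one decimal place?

12.5%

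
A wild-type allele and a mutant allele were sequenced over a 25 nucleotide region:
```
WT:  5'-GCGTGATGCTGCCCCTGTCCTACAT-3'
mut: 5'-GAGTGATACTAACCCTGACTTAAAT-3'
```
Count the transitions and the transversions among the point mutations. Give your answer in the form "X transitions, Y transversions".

Mismatches (1-based):
position 2: C→A (pyrimidine→purine, transversion)
position 8: G→A (purine→purine, transition)
position 11: G→A (purine→purine, transition)
position 12: C→A (pyrimidine→purine, transversion)
position 18: T→A (pyrimidine→purine, transversion)
position 20: C→T (pyrimidine→pyrimidine, transition)
position 23: C→A (pyrimidine→purine, transversion)

3 transitions, 4 transversions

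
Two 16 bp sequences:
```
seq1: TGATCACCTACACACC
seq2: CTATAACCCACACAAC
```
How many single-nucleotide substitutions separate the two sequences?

Mismatches (1-based): site 1: T→C; site 2: G→T; site 5: C→A; site 9: T→C; site 15: C→A.

5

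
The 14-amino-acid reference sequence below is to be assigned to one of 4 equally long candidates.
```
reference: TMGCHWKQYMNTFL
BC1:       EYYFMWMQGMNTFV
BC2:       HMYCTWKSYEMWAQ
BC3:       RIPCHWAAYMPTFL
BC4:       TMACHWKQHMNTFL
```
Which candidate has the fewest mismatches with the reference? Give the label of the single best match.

BC4

Hamming distances to reference — BC1: 8; BC2: 9; BC3: 6; BC4: 2.
Smallest is BC4 with 2 mismatches.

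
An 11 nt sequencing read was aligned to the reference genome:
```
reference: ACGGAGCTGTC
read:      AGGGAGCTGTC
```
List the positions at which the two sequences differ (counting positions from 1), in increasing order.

2

Scanning 1-based: 2: C/G.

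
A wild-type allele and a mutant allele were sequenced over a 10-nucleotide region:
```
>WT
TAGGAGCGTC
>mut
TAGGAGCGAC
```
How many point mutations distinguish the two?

1

Mismatches (1-based): position 9: T→A.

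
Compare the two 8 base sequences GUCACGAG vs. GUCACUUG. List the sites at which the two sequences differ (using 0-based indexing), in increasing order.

5, 6

Scanning 0-based: 5: G/U; 6: A/U.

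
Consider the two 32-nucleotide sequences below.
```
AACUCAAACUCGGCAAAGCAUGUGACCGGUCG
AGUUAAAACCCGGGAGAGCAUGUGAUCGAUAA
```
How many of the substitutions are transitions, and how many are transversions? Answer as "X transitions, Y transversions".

7 transitions, 3 transversions

Transitions (purine↔purine or pyrimidine↔pyrimidine): 2 A→G, 3 C→U, 10 U→C, 16 A→G, 26 C→U, 29 G→A, 32 G→A.
Transversions (purine↔pyrimidine): 5 C→A, 14 C→G, 31 C→A.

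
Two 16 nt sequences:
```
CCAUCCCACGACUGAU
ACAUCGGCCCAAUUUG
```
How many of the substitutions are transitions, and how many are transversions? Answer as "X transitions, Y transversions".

0 transitions, 9 transversions

Mismatches (1-based):
position 1: C→A (pyrimidine→purine, transversion)
position 6: C→G (pyrimidine→purine, transversion)
position 7: C→G (pyrimidine→purine, transversion)
position 8: A→C (purine→pyrimidine, transversion)
position 10: G→C (purine→pyrimidine, transversion)
position 12: C→A (pyrimidine→purine, transversion)
position 14: G→U (purine→pyrimidine, transversion)
position 15: A→U (purine→pyrimidine, transversion)
position 16: U→G (pyrimidine→purine, transversion)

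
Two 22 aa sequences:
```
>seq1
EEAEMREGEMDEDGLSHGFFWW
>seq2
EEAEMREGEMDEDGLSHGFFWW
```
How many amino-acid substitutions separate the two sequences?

0

The two sequences are identical at every position.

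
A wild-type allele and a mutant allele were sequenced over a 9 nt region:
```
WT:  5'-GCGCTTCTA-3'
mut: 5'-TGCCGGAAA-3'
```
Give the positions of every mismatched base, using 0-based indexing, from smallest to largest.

0, 1, 2, 4, 5, 6, 7

Differences at position 0 (G→T), position 1 (C→G), position 2 (G→C), position 4 (T→G), position 5 (T→G), position 6 (C→A), position 7 (T→A).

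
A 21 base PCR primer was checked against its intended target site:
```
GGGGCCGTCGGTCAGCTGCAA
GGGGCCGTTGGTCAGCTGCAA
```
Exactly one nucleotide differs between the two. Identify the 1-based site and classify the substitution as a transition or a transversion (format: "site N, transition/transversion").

site 9, transition

Site 9 changes C→T. C is a pyrimidine and T is a pyrimidine, so this is a transition.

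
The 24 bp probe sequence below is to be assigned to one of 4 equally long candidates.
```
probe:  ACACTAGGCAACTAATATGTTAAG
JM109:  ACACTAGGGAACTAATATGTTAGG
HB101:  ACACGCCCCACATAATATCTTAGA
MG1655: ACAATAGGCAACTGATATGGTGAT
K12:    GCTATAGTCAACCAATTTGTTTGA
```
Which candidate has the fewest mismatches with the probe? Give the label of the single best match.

JM109 differs at 2 sites; HB101 differs at 9 sites; MG1655 differs at 5 sites; K12 differs at 9 sites. The closest is JM109.

JM109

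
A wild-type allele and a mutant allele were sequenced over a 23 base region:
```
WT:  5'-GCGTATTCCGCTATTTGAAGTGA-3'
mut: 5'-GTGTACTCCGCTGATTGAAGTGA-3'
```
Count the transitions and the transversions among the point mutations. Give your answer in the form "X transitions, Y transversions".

3 transitions, 1 transversion

Mismatches (1-based):
site 2: C→T (pyrimidine→pyrimidine, transition)
site 6: T→C (pyrimidine→pyrimidine, transition)
site 13: A→G (purine→purine, transition)
site 14: T→A (pyrimidine→purine, transversion)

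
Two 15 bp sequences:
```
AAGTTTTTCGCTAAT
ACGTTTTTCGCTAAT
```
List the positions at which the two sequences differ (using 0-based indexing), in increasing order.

1

Scanning 0-based: 1: A/C.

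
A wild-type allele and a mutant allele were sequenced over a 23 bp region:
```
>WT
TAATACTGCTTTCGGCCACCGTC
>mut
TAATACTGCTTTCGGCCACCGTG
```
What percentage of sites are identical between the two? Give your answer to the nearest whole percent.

96%

1 position differs (23), so 22 of 23 match: 22/23 = 95.65%.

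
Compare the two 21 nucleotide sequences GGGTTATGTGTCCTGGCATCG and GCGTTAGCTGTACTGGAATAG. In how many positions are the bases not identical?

6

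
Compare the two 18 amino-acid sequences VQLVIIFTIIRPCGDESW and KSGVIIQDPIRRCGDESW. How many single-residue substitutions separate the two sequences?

The sequences differ at positions 1, 2, 3, 7, 8, 9, 12 (1-based) — 7 in total.

7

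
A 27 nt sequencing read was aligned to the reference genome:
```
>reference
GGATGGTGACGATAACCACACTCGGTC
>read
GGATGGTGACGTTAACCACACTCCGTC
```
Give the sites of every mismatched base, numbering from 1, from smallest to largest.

Scanning 1-based: 12: A/T; 24: G/C.

12, 24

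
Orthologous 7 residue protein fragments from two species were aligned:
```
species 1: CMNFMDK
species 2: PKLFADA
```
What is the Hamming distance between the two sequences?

5

Comparing position by position, 5 positions differ: 1 (C/P), 2 (M/K), 3 (N/L), 5 (M/A), 7 (K/A).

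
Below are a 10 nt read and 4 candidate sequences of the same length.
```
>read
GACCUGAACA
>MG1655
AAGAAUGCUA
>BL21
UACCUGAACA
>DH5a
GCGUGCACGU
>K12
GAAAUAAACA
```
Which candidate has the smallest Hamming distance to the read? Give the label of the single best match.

Hamming distances to read — MG1655: 8; BL21: 1; DH5a: 8; K12: 3.
Smallest is BL21 with 1 mismatch.

BL21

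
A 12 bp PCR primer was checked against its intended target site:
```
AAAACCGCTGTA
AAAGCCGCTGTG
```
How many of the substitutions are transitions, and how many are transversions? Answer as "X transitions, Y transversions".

Transitions (purine↔purine or pyrimidine↔pyrimidine): 4 A→G, 12 A→G.
Transversions (purine↔pyrimidine): none.

2 transitions, 0 transversions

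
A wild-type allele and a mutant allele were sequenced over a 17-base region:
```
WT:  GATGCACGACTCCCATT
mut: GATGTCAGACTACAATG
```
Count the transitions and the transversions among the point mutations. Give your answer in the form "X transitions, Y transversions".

Transitions (purine↔purine or pyrimidine↔pyrimidine): 5 C→T.
Transversions (purine↔pyrimidine): 6 A→C, 7 C→A, 12 C→A, 14 C→A, 17 T→G.

1 transition, 5 transversions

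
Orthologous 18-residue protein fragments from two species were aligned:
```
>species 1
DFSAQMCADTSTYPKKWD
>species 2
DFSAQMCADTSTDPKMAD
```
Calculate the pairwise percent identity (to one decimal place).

Mismatches at positions 13, 16, 17 (1-based): 3 of 18.
Identical positions: 15/18 = 83.33% → 83.3%.

83.3%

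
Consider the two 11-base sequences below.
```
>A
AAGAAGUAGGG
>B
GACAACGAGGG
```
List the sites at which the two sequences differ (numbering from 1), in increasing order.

Differences at site 1 (A→G), site 3 (G→C), site 6 (G→C), site 7 (U→G).

1, 3, 6, 7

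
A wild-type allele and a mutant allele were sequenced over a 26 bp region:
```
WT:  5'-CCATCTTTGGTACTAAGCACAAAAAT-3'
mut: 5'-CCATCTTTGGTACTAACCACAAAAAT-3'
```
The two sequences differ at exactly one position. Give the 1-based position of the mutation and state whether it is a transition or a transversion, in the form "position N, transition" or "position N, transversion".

position 17, transversion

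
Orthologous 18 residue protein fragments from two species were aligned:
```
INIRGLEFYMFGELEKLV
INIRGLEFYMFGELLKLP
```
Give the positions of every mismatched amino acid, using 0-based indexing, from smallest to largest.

14, 17

Differences at position 14 (E→L), position 17 (V→P).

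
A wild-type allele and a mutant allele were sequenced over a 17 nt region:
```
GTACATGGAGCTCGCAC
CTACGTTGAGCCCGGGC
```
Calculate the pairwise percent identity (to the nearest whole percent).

65%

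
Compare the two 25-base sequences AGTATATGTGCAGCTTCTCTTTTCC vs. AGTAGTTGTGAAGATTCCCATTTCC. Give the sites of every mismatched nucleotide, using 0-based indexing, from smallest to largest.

Scanning 0-based: 4: T/G; 5: A/T; 10: C/A; 13: C/A; 17: T/C; 19: T/A.

4, 5, 10, 13, 17, 19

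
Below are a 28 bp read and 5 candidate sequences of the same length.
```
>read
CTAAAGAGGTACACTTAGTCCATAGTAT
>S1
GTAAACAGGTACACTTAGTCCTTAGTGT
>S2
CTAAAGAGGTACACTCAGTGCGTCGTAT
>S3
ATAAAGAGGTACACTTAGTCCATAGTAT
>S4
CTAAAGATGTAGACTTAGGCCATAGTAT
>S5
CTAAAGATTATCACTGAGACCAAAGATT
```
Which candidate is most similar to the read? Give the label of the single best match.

Hamming distances to read — S1: 4; S2: 4; S3: 1; S4: 3; S5: 9.
Smallest is S3 with 1 mismatch.

S3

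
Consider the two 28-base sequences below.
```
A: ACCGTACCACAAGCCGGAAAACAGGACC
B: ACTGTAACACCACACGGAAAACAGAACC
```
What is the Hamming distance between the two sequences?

6

The sequences differ at bases 3, 7, 11, 13, 14, 25 (1-based) — 6 in total.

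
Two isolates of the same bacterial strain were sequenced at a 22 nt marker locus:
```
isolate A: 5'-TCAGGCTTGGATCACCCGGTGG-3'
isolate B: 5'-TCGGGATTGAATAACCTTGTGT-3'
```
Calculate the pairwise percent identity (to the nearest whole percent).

7 positions differ (3, 6, 10, 13, 17, 18, 22), so 15 of 22 match: 15/22 = 68.18%.

68%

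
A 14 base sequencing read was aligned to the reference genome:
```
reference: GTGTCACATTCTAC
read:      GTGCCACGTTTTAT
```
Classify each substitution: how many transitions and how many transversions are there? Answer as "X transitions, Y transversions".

4 transitions, 0 transversions

Transitions (purine↔purine or pyrimidine↔pyrimidine): 4 T→C, 8 A→G, 11 C→T, 14 C→T.
Transversions (purine↔pyrimidine): none.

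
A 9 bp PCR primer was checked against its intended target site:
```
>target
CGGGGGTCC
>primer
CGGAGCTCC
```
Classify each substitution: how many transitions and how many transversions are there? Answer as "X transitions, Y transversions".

1 transition, 1 transversion

Transitions (purine↔purine or pyrimidine↔pyrimidine): 4 G→A.
Transversions (purine↔pyrimidine): 6 G→C.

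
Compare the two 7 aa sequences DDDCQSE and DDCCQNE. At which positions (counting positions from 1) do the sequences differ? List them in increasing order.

3, 6

Scanning 1-based: 3: D/C; 6: S/N.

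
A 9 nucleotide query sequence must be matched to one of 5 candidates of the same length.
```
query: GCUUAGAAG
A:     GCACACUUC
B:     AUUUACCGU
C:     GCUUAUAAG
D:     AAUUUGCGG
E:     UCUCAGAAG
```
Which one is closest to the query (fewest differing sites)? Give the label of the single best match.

C

A differs at 6 sites; B differs at 6 sites; C differs at 1 site; D differs at 5 sites; E differs at 2 sites. The closest is C.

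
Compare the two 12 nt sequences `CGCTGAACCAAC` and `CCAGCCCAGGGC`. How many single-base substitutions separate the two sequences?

10

The sequences differ at bases 2, 3, 4, 5, 6, 7, 8, 9, 10, 11 (1-based) — 10 in total.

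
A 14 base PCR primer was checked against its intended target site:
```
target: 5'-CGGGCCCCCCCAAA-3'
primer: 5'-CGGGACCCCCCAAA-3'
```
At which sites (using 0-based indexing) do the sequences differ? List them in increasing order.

Scanning 0-based: 4: C/A.

4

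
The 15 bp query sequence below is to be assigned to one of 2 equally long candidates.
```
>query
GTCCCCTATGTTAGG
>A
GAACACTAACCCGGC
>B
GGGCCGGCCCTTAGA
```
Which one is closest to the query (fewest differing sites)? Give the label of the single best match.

B

A differs at 9 sites; B differs at 8 sites. The closest is B.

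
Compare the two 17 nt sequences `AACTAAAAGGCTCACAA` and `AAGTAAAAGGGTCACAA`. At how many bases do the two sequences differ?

2

Comparing position by position, 2 bases differ: 3 (C/G), 11 (C/G).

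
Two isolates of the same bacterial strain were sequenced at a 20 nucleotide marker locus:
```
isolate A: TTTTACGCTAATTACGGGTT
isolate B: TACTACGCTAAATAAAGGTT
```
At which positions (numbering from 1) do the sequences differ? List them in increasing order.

2, 3, 12, 15, 16

Scanning 1-based: 2: T/A; 3: T/C; 12: T/A; 15: C/A; 16: G/A.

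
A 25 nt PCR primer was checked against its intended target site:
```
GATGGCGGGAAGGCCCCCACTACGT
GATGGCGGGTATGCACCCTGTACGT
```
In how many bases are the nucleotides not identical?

5

Mismatches (1-based): base 10: A→T; base 12: G→T; base 15: C→A; base 19: A→T; base 20: C→G.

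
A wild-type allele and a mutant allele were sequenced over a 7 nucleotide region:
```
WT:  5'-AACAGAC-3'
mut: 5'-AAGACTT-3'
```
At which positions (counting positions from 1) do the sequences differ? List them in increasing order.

3, 5, 6, 7

Differences at position 3 (C→G), position 5 (G→C), position 6 (A→T), position 7 (C→T).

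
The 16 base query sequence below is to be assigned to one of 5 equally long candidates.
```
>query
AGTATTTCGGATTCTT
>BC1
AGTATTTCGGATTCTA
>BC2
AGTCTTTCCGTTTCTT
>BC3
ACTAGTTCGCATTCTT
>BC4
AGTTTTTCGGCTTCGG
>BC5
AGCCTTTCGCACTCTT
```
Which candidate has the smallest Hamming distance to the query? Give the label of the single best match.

BC1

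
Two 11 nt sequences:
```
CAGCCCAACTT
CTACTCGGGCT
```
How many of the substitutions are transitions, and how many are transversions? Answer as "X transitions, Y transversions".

5 transitions, 2 transversions

Mismatches (1-based):
site 2: A→T (purine→pyrimidine, transversion)
site 3: G→A (purine→purine, transition)
site 5: C→T (pyrimidine→pyrimidine, transition)
site 7: A→G (purine→purine, transition)
site 8: A→G (purine→purine, transition)
site 9: C→G (pyrimidine→purine, transversion)
site 10: T→C (pyrimidine→pyrimidine, transition)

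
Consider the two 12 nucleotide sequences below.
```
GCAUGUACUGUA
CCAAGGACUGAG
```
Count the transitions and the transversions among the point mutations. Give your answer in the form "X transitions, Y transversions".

Transitions (purine↔purine or pyrimidine↔pyrimidine): 12 A→G.
Transversions (purine↔pyrimidine): 1 G→C, 4 U→A, 6 U→G, 11 U→A.

1 transition, 4 transversions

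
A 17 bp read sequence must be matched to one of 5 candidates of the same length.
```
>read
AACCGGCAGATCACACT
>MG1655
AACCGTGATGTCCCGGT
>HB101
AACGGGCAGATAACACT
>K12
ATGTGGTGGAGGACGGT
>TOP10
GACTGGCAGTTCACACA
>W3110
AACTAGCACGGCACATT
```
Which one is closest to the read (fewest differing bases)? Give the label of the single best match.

HB101

MG1655 differs at 7 bases; HB101 differs at 2 bases; K12 differs at 9 bases; TOP10 differs at 4 bases; W3110 differs at 6 bases. The closest is HB101.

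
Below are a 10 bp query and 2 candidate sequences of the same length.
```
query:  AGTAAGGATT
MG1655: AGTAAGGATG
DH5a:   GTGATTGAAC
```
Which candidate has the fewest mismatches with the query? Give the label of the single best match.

MG1655

MG1655 differs at 1 position; DH5a differs at 7 positions. The closest is MG1655.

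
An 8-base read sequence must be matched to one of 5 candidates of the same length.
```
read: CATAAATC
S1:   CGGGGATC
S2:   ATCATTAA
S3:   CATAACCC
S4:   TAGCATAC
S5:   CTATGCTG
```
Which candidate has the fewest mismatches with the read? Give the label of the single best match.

S3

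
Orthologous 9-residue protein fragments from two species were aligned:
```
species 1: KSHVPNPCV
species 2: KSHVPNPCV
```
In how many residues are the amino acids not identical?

The two sequences are identical at every position.

0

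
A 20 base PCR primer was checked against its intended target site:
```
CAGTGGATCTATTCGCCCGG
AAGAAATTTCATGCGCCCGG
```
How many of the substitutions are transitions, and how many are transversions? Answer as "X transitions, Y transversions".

4 transitions, 4 transversions

Mismatches (1-based):
base 1: C→A (pyrimidine→purine, transversion)
base 4: T→A (pyrimidine→purine, transversion)
base 5: G→A (purine→purine, transition)
base 6: G→A (purine→purine, transition)
base 7: A→T (purine→pyrimidine, transversion)
base 9: C→T (pyrimidine→pyrimidine, transition)
base 10: T→C (pyrimidine→pyrimidine, transition)
base 13: T→G (pyrimidine→purine, transversion)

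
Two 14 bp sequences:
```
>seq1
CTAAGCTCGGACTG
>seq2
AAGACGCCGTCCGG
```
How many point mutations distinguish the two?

Comparing position by position, 9 bases differ: 1 (C/A), 2 (T/A), 3 (A/G), 5 (G/C), 6 (C/G), 7 (T/C), 10 (G/T), 11 (A/C), 13 (T/G).

9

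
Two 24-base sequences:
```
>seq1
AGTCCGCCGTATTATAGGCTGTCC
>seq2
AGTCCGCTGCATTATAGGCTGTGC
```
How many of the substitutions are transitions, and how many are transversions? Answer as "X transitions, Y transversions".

Transitions (purine↔purine or pyrimidine↔pyrimidine): 8 C→T, 10 T→C.
Transversions (purine↔pyrimidine): 23 C→G.

2 transitions, 1 transversion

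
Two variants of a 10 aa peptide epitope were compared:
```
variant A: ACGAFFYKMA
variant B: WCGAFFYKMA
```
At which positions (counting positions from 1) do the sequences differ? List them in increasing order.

Differences at position 1 (A→W).

1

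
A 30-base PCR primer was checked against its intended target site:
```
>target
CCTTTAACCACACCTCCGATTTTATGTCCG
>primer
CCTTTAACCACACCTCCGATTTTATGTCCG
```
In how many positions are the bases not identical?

The two sequences are identical at every position.

0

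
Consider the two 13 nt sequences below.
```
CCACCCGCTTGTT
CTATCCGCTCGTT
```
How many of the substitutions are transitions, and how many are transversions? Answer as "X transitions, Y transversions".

3 transitions, 0 transversions

Mismatches (1-based):
site 2: C→T (pyrimidine→pyrimidine, transition)
site 4: C→T (pyrimidine→pyrimidine, transition)
site 10: T→C (pyrimidine→pyrimidine, transition)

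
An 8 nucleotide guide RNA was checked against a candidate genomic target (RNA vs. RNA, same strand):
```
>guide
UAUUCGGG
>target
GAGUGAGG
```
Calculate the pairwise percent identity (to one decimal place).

4 positions differ (1, 3, 5, 6), so 4 of 8 match: 4/8 = 50%.

50.0%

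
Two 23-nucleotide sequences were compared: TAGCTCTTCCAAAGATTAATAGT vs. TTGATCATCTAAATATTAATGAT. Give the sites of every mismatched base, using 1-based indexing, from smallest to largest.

Differences at site 2 (A→T), site 4 (C→A), site 7 (T→A), site 10 (C→T), site 14 (G→T), site 21 (A→G), site 22 (G→A).

2, 4, 7, 10, 14, 21, 22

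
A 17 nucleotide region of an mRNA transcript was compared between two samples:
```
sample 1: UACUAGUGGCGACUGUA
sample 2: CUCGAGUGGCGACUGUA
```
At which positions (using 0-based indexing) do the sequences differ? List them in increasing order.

Scanning 0-based: 0: U/C; 1: A/U; 3: U/G.

0, 1, 3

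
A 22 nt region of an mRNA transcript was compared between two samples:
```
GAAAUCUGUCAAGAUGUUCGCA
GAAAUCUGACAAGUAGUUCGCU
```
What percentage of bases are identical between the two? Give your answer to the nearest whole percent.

Mismatches at positions 9, 14, 15, 22 (1-based): 4 of 22.
Identical positions: 18/22 = 81.82% → 82%.

82%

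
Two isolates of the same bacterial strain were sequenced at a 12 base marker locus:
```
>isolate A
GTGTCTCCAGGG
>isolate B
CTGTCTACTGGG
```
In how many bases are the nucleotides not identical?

Comparing position by position, 3 bases differ: 1 (G/C), 7 (C/A), 9 (A/T).

3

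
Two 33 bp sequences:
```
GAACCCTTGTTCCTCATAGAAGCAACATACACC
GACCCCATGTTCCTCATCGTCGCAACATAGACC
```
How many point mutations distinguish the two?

6

The sequences differ at sites 3, 7, 18, 20, 21, 30 (1-based) — 6 in total.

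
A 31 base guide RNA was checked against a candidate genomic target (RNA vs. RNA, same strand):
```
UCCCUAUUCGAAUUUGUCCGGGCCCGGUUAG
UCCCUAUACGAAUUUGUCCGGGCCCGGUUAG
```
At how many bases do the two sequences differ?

Mismatches (1-based): base 8: U→A.

1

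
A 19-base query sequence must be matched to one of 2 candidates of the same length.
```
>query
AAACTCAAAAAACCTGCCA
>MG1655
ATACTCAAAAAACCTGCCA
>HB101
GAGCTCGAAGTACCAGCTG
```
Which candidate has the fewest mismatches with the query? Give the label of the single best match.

MG1655

MG1655 differs at 1 position; HB101 differs at 8 positions. The closest is MG1655.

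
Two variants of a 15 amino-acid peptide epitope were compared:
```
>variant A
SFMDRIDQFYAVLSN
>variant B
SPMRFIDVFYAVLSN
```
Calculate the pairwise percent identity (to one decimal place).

4 positions differ (2, 4, 5, 8), so 11 of 15 match: 11/15 = 73.33%.

73.3%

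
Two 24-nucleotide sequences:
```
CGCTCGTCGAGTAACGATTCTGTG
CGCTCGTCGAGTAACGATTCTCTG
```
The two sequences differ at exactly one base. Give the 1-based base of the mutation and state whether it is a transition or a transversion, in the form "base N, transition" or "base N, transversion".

The sequences differ only at base 22: G→C (purine→pyrimidine), a transversion.

base 22, transversion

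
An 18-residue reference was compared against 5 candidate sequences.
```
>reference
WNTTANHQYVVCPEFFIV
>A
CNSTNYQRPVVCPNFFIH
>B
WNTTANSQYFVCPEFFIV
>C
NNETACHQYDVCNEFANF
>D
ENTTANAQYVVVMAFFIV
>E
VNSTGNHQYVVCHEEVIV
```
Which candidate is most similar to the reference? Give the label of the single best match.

B

Hamming distances to reference — A: 9; B: 2; C: 8; D: 5; E: 6.
Smallest is B with 2 mismatches.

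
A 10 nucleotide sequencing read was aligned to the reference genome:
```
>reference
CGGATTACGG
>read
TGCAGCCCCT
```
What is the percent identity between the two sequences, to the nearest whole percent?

Mismatches at positions 1, 3, 5, 6, 7, 9, 10 (1-based): 7 of 10.
Identical positions: 3/10 = 30% → 30%.

30%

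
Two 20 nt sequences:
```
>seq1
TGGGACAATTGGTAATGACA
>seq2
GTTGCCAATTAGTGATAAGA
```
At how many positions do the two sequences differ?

8

The sequences differ at positions 1, 2, 3, 5, 11, 14, 17, 19 (1-based) — 8 in total.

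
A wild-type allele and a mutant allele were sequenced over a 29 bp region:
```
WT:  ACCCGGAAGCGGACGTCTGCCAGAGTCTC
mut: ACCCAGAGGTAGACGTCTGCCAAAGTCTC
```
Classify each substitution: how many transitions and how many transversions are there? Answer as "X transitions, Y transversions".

Transitions (purine↔purine or pyrimidine↔pyrimidine): 5 G→A, 8 A→G, 10 C→T, 11 G→A, 23 G→A.
Transversions (purine↔pyrimidine): none.

5 transitions, 0 transversions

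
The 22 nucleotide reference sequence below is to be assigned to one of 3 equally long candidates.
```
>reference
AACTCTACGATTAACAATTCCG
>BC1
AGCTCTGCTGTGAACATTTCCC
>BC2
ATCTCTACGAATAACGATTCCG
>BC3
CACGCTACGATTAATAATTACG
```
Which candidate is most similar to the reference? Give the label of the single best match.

Hamming distances to reference — BC1: 7; BC2: 3; BC3: 4.
Smallest is BC2 with 3 mismatches.

BC2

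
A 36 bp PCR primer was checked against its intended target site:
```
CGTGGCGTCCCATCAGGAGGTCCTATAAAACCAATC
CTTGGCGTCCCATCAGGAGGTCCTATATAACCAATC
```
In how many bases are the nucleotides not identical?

2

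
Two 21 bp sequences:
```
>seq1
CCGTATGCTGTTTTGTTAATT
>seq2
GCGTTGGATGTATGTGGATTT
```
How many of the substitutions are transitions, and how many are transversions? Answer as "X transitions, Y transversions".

0 transitions, 10 transversions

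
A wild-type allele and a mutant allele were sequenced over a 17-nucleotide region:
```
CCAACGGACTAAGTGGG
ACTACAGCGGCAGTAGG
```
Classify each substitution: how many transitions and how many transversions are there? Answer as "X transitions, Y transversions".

Transitions (purine↔purine or pyrimidine↔pyrimidine): 6 G→A, 15 G→A.
Transversions (purine↔pyrimidine): 1 C→A, 3 A→T, 8 A→C, 9 C→G, 10 T→G, 11 A→C.

2 transitions, 6 transversions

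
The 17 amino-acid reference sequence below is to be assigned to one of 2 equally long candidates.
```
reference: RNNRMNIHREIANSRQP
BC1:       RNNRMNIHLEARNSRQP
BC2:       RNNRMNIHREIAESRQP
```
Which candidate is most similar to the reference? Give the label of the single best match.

Hamming distances to reference — BC1: 3; BC2: 1.
Smallest is BC2 with 1 mismatch.

BC2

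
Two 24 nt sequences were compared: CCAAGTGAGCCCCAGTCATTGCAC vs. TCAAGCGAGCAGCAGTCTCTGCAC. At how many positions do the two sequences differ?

Comparing position by position, 6 positions differ: 1 (C/T), 6 (T/C), 11 (C/A), 12 (C/G), 18 (A/T), 19 (T/C).

6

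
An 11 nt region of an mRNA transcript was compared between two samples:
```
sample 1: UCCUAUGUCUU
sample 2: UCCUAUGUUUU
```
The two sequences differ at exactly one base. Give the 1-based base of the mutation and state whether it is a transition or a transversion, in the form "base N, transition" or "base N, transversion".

base 9, transition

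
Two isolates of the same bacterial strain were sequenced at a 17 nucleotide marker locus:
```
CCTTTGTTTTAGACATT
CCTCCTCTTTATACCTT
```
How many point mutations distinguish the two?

Comparing position by position, 6 sites differ: 4 (T/C), 5 (T/C), 6 (G/T), 7 (T/C), 12 (G/T), 15 (A/C).

6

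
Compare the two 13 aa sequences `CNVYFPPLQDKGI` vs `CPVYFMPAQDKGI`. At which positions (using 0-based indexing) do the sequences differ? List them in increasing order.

1, 5, 7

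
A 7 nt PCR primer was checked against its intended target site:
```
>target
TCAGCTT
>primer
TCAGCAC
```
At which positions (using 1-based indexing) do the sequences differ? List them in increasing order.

Differences at position 6 (T→A), position 7 (T→C).

6, 7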